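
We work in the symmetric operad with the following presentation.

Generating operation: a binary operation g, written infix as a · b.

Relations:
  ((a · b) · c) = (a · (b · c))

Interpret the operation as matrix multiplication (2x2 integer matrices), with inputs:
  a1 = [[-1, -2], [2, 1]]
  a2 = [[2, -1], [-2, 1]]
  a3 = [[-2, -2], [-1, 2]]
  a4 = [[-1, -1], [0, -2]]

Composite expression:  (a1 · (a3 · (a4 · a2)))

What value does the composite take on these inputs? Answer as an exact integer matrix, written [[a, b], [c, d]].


[[-8, 4], [-8, 4]]

(a4 · a2) = [[0, 0], [4, -2]]
(a3 · (a4 · a2)) = [[-8, 4], [8, -4]]
(a1 · (a3 · (a4 · a2))) = [[-8, 4], [-8, 4]]


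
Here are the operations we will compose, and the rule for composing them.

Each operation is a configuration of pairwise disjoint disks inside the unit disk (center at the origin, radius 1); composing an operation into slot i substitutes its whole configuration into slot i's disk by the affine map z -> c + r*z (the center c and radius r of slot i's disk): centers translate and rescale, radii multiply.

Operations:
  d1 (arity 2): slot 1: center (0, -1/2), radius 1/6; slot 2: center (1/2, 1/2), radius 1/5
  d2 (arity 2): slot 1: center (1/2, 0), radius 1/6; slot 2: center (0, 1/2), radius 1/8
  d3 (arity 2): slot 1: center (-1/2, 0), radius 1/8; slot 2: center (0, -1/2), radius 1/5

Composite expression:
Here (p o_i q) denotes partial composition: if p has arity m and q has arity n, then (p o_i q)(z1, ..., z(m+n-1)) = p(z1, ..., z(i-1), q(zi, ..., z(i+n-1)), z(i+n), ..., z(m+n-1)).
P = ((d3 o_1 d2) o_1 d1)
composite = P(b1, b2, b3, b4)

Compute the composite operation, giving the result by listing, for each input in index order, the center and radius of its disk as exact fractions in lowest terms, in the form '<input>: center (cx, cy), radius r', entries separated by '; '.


b1: center (-7/16, -1/96), radius 1/288; b2: center (-41/96, 1/96), radius 1/240; b3: center (-1/2, 1/16), radius 1/64; b4: center (0, -1/2), radius 1/5

Only the slot chain above each b matters under d3; compose those maps.
b1: after 3 affine steps, its disk has center (-7/16, -1/96), radius 1/288
b2: after 3 affine steps, its disk has center (-41/96, 1/96), radius 1/240
b3: after 2 affine steps, its disk has center (-1/2, 1/16), radius 1/64
b4: after 1 affine step, its disk has center (0, -1/2), radius 1/5


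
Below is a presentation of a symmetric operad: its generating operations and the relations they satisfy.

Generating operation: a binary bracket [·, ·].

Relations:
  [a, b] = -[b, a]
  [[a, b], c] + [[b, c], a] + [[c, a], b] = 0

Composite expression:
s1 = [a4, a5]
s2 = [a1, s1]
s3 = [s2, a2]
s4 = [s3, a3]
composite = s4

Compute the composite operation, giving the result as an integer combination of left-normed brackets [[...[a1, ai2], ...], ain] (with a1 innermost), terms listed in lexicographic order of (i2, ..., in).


Antisymmetry and Jacobi reduce to a1-anchored left-normed brackets.
Composite bracket: [[[a1, [a4, a5]], a2], a3]
Each bracket splits as ab - ba, giving 16 signed words (2^4 = 16).
Collect the words opening with a1:
  from a1a4a5a2a3, sign +1: term +[[[[a1, a4], a5], a2], a3]
  from a1a5a4a2a3, sign -1: term -[[[[a1, a5], a4], a2], a3]

[[[[a1, a4], a5], a2], a3] - [[[[a1, a5], a4], a2], a3]


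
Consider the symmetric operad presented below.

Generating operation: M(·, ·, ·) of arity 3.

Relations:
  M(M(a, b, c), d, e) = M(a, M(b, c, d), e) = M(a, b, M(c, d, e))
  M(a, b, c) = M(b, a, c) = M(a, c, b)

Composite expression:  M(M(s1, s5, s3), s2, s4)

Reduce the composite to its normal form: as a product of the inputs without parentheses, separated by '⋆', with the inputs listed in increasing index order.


s1 ⋆ s2 ⋆ s3 ⋆ s4 ⋆ s5

Both nesting and order wash out for M; what remains is which s's occur.
M(s1, s5, s3) collapses to s1 ⋆ s5 ⋆ s3
M(M(s1, s5, s3), s2, s4) collapses to s1 ⋆ s5 ⋆ s3 ⋆ s2 ⋆ s4
the factors in increasing index order: s1 ⋆ s2 ⋆ s3 ⋆ s4 ⋆ s5


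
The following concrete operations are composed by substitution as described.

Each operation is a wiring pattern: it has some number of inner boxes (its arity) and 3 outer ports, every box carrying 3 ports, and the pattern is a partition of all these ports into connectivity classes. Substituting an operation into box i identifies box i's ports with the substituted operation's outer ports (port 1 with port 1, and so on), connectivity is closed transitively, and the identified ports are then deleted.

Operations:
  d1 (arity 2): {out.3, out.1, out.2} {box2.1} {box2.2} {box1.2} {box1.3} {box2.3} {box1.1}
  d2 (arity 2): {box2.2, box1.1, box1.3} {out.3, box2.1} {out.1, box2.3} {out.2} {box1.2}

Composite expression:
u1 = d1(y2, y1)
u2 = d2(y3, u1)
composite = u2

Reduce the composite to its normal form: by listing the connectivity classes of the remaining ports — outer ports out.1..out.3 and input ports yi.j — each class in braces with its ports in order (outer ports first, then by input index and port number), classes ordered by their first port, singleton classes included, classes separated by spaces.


Connectivity passes through glued d2-boundaries; trace each wire chain.
composing d1 on (y2, y1), with out.j its own outer ports: {out.1, out.2, out.3} {y1.1} {y1.2} {y1.3} {y2.1} {y2.2} {y2.3}
composing d2 on (y3, y2, y1), with out.j its own outer ports: {out.1, out.3, y3.1, y3.3} {out.2} {y1.1} {y1.2} {y1.3} {y2.1} {y2.2} {y2.3} {y3.2}

{out.1, out.3, y3.1, y3.3} {out.2} {y1.1} {y1.2} {y1.3} {y2.1} {y2.2} {y2.3} {y3.2}


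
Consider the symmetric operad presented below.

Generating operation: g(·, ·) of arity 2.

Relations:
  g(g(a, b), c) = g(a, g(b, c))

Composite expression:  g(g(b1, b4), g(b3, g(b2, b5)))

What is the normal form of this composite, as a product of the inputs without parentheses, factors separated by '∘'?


b1 ∘ b4 ∘ b3 ∘ b2 ∘ b5


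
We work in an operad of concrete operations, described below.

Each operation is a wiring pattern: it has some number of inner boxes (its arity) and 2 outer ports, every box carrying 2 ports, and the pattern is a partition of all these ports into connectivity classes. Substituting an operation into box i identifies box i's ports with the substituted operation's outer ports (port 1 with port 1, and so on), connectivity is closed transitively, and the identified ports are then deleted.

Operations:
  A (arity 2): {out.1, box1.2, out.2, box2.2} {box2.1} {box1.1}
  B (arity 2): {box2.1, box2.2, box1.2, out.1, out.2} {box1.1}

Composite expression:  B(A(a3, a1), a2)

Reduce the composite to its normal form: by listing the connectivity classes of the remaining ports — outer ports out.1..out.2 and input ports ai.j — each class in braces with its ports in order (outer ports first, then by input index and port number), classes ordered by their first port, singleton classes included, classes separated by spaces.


{out.1, out.2, a1.2, a2.1, a2.2, a3.2} {a1.1} {a3.1}

Two ports join when wires chain via B-identified ports.
A over (a3, a1) gives {out.1, out.2, a1.2, a3.2} {a1.1} {a3.1}, out.j being that stage's outer ports
B over (a3, a1, a2) gives {out.1, out.2, a1.2, a2.1, a2.2, a3.2} {a1.1} {a3.1}, out.j being that stage's outer ports


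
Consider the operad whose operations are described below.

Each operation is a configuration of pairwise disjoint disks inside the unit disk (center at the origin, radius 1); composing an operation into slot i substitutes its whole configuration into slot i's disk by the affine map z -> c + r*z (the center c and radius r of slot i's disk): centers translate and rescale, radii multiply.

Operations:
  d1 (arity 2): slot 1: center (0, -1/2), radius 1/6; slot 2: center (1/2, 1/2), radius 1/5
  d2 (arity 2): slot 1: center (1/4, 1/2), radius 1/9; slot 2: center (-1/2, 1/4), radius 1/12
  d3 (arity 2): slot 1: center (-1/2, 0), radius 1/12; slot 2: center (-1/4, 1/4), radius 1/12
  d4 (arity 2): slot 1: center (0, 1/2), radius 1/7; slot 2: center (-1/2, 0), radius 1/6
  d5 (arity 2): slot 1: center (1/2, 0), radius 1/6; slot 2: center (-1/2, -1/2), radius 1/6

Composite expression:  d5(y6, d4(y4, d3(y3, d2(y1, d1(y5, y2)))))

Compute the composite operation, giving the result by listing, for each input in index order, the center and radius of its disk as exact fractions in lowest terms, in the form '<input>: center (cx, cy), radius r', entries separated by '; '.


y1: center (-1019/1728, -425/864), radius 1/3888; y2: center (-6131/10368, -5105/10368), radius 1/25920; y3: center (-43/72, -1/2), radius 1/432; y4: center (-1/2, -5/12), radius 1/42; y5: center (-511/864, -5107/10368), radius 1/31104; y6: center (1/2, 0), radius 1/6

Nesting under d5 composes maps z -> c + r*z down each y-path.
for y6, the 1-step affine chain lands on center (1/2, 0), radius 1/6
for y4, the 2-step affine chain lands on center (-1/2, -5/12), radius 1/42
for y3, the 3-step affine chain lands on center (-43/72, -1/2), radius 1/432
for y1, the 4-step affine chain lands on center (-1019/1728, -425/864), radius 1/3888
for y5, the 5-step affine chain lands on center (-511/864, -5107/10368), radius 1/31104
for y2, the 5-step affine chain lands on center (-6131/10368, -5105/10368), radius 1/25920


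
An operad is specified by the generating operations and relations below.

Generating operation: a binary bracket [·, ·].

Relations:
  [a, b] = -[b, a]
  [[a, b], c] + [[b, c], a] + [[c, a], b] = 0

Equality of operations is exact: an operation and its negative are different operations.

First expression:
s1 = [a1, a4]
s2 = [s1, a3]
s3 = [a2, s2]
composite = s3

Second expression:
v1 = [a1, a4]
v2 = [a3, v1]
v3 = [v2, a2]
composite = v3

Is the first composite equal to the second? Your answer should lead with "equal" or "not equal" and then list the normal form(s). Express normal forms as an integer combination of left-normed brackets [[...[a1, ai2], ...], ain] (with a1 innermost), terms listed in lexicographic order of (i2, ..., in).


equal — both sides give -[[[a1, a4], a3], a2]

The first expression reduces to -[[[a1, a4], a3], a2]
The second expression reduces to -[[[a1, a4], a3], a2]
Identical normal forms: equal.


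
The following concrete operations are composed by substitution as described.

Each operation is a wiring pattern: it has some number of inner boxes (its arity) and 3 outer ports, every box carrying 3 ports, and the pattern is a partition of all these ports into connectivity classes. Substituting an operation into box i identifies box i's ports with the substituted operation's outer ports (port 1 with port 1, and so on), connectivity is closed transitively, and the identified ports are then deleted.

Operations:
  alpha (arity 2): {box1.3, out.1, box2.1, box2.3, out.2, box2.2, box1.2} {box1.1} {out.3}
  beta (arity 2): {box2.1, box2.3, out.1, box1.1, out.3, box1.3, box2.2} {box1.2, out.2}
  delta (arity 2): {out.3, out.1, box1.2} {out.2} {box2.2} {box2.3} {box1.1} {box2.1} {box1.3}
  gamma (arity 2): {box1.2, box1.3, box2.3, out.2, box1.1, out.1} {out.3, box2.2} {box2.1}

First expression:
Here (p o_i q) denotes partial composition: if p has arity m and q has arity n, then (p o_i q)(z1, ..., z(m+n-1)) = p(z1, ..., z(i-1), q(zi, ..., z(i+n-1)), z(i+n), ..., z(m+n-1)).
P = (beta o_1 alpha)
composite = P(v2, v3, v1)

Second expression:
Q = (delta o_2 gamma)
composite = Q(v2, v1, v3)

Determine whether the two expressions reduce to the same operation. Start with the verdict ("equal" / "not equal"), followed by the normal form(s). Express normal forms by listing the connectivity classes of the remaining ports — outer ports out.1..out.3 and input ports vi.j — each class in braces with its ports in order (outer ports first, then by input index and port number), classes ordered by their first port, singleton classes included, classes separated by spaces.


not equal; the first gives {out.1, out.2, out.3, v1.1, v1.2, v1.3, v2.2, v2.3, v3.1, v3.2, v3.3} {v2.1} and the second {out.1, out.3, v2.2} {out.2} {v1.1, v1.2, v1.3, v3.3} {v2.1} {v2.3} {v3.1} {v3.2}


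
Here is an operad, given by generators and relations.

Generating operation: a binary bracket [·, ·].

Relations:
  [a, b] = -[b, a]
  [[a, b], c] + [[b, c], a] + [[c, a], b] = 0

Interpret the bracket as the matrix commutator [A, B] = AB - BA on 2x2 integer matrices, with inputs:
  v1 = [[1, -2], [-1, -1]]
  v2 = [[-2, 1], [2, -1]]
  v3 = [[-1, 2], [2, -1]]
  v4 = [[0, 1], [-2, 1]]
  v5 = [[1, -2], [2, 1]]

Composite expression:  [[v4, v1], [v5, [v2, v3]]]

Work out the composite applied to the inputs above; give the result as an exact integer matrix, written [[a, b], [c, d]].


[[-40, 80], [-80, 40]]

[v4, v1] = [[-5, 0], [-5, 5]]
[v2, v3] = [[-2, -2], [2, 2]]
[v5, [v2, v3]] = [[0, -8], [-8, 0]]
[[v4, v1], [v5, [v2, v3]]] = [[-40, 80], [-80, 40]]


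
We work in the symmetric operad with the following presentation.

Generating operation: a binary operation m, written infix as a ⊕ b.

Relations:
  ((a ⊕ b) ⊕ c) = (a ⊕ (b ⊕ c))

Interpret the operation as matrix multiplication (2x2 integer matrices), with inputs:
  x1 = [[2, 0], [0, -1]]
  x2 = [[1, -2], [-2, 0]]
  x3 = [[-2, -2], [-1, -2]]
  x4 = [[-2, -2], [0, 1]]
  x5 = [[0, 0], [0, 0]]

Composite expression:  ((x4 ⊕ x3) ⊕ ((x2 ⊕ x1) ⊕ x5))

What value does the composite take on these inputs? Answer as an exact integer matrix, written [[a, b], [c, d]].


[[0, 0], [0, 0]]


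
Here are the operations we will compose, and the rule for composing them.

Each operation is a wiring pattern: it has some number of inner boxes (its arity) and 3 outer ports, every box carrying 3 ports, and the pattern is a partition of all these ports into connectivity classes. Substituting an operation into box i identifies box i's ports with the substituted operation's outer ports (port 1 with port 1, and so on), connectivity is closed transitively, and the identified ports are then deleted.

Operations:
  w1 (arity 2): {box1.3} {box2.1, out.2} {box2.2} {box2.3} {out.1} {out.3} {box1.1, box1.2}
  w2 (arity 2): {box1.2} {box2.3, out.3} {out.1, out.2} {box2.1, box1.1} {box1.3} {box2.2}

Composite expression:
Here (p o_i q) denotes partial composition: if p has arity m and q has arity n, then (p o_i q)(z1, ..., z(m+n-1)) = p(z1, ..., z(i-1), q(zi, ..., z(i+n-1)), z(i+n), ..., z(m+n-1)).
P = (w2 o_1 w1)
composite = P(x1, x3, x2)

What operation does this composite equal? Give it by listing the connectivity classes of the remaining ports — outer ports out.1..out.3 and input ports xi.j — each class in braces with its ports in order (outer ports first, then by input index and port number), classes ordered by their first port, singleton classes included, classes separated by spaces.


Substituting into w2 glues patterns; closure does the rest.
through w1, on inputs (x1, x3): {out.1} {out.2, x3.1} {out.3} {x1.1, x1.2} {x1.3} {x3.2} {x3.3} (out.j = stage outer ports)
through w2, on inputs (x1, x3, x2): {out.1, out.2} {out.3, x2.3} {x1.1, x1.2} {x1.3} {x2.1} {x2.2} {x3.1} {x3.2} {x3.3} (out.j = stage outer ports)

{out.1, out.2} {out.3, x2.3} {x1.1, x1.2} {x1.3} {x2.1} {x2.2} {x3.1} {x3.2} {x3.3}


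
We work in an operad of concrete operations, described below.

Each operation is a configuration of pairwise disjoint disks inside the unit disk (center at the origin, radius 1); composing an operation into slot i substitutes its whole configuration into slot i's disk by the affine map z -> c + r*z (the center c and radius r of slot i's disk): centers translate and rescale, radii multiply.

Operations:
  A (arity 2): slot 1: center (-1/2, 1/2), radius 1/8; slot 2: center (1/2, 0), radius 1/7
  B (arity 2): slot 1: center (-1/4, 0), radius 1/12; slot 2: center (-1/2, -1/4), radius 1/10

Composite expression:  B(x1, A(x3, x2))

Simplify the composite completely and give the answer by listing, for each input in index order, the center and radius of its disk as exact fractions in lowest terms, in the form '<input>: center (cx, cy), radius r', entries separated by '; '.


x1: center (-1/4, 0), radius 1/12; x2: center (-9/20, -1/4), radius 1/70; x3: center (-11/20, -1/5), radius 1/80


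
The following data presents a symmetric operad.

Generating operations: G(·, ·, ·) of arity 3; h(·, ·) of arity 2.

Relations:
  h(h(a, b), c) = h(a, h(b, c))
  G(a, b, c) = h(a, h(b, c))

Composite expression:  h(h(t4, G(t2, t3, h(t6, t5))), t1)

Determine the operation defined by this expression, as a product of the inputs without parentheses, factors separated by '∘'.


Every regrouping of h is equal, so read the t-inputs in written order.
h(t6, t5) unparenthesizes to t6 ∘ t5
G(t2, t3, h(t6, t5)) unparenthesizes to t2 ∘ t3 ∘ t6 ∘ t5
h(t4, G(t2, t3, h(t6, t5))) unparenthesizes to t4 ∘ t2 ∘ t3 ∘ t6 ∘ t5
h(h(t4, G(t2, t3, h(t6, t5))), t1) unparenthesizes to t4 ∘ t2 ∘ t3 ∘ t6 ∘ t5 ∘ t1

t4 ∘ t2 ∘ t3 ∘ t6 ∘ t5 ∘ t1


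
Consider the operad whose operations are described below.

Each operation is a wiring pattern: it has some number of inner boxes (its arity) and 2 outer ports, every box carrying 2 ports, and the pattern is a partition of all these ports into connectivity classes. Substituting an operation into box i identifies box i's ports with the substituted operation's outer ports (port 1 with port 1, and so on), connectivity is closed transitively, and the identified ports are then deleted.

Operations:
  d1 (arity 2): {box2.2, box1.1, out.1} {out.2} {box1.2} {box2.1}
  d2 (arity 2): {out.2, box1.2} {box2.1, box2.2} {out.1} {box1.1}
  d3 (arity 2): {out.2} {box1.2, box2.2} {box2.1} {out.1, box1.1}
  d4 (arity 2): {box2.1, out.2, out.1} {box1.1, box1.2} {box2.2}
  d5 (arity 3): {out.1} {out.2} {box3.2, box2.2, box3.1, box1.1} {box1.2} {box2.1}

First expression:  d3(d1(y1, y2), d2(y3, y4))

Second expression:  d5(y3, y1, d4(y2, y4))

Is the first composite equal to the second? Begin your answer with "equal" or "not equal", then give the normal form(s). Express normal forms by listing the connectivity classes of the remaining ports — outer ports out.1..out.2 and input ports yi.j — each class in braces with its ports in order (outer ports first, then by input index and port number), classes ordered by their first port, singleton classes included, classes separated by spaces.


not equal: they reduce to {out.1, y1.1, y2.2} {out.2} {y1.2} {y2.1} {y3.1} {y3.2} {y4.1, y4.2} and {out.1} {out.2} {y1.1} {y1.2, y3.1, y4.1} {y2.1, y2.2} {y3.2} {y4.2}

The first expression, normalized: {out.1, y1.1, y2.2} {out.2} {y1.2} {y2.1} {y3.1} {y3.2} {y4.1, y4.2}
The second expression, normalized: {out.1} {out.2} {y1.1} {y1.2, y3.1, y4.1} {y2.1, y2.2} {y3.2} {y4.2}
Different reductions; not equal.


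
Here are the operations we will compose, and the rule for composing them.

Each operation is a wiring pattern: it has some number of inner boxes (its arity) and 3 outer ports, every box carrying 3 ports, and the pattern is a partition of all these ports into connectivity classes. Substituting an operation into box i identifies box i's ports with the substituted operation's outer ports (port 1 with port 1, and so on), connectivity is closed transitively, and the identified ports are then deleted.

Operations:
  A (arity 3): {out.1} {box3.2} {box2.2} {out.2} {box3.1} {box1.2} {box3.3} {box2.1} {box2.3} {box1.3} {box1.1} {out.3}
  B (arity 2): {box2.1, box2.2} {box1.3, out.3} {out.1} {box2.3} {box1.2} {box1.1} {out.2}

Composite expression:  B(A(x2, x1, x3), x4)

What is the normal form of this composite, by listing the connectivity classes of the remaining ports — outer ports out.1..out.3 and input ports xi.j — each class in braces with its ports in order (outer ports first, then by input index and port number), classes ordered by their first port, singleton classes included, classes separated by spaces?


{out.1} {out.2} {out.3} {x1.1} {x1.2} {x1.3} {x2.1} {x2.2} {x2.3} {x3.1} {x3.2} {x3.3} {x4.1, x4.2} {x4.3}

Reachability decides: close wires over B-identified ports.
through A, on inputs (x2, x1, x3): {out.1} {out.2} {out.3} {x1.1} {x1.2} {x1.3} {x2.1} {x2.2} {x2.3} {x3.1} {x3.2} {x3.3} (out.j = stage outer ports)
through B, on inputs (x2, x1, x3, x4): {out.1} {out.2} {out.3} {x1.1} {x1.2} {x1.3} {x2.1} {x2.2} {x2.3} {x3.1} {x3.2} {x3.3} {x4.1, x4.2} {x4.3} (out.j = stage outer ports)


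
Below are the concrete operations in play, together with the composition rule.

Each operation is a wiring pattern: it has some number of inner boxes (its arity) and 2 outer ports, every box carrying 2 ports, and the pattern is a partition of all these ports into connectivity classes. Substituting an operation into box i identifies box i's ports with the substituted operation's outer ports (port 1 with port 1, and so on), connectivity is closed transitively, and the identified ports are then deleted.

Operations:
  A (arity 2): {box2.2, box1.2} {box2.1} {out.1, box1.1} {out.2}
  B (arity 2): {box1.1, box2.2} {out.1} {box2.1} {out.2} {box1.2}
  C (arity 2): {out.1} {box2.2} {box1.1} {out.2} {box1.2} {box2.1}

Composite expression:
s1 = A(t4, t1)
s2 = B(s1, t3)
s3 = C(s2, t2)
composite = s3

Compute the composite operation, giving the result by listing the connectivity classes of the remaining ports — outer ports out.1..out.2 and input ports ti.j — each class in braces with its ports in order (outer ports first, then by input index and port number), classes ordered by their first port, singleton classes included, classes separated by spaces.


{out.1} {out.2} {t1.1} {t1.2, t4.2} {t2.1} {t2.2} {t3.1} {t3.2, t4.1}

Treat the ports identified at C as solder joints: merge, then drop.
A over (t4, t1) gives {out.1, t4.1} {out.2} {t1.1} {t1.2, t4.2}, out.j being that stage's outer ports
B over (t4, t1, t3) gives {out.1} {out.2} {t1.1} {t1.2, t4.2} {t3.1} {t3.2, t4.1}, out.j being that stage's outer ports
C over (t4, t1, t3, t2) gives {out.1} {out.2} {t1.1} {t1.2, t4.2} {t2.1} {t2.2} {t3.1} {t3.2, t4.1}, out.j being that stage's outer ports


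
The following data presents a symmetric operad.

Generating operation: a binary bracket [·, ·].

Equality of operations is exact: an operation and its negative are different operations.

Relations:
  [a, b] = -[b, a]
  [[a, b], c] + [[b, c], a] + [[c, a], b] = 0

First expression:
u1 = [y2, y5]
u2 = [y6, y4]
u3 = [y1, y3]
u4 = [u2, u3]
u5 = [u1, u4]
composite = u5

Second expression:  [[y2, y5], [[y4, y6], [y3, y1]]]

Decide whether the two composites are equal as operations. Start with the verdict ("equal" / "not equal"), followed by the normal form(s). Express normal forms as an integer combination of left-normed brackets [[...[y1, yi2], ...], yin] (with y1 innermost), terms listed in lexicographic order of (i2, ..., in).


equal; both compose to -[[[[[y1, y3], y4], y6], y2], y5] + [[[[[y1, y3], y4], y6], y5], y2] + [[[[[y1, y3], y6], y4], y2], y5] - [[[[[y1, y3], y6], y4], y5], y2]

The first expression reduces to -[[[[[y1, y3], y4], y6], y2], y5] + [[[[[y1, y3], y4], y6], y5], y2] + [[[[[y1, y3], y6], y4], y2], y5] - [[[[[y1, y3], y6], y4], y5], y2]
The second expression reduces to -[[[[[y1, y3], y4], y6], y2], y5] + [[[[[y1, y3], y4], y6], y5], y2] + [[[[[y1, y3], y6], y4], y2], y5] - [[[[[y1, y3], y6], y4], y5], y2]
Identical normal forms: equal.


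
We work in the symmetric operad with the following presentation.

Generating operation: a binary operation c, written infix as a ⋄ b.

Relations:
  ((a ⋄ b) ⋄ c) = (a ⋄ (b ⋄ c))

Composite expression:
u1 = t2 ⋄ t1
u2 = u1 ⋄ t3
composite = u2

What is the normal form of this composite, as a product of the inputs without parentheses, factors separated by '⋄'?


All parenthesizations of c agree; list the t-inputs left to right.
(t2 ⋄ t1) linearizes to t2 ⋄ t1
((t2 ⋄ t1) ⋄ t3) linearizes to t2 ⋄ t1 ⋄ t3

t2 ⋄ t1 ⋄ t3


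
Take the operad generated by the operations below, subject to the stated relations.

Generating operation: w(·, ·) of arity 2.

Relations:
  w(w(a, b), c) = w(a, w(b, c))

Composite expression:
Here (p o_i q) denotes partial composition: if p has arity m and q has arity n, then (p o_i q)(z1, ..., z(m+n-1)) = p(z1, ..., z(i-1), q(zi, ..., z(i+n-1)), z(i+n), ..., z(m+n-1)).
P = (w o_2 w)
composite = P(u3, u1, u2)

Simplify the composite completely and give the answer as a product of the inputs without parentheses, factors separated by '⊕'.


u3 ⊕ u1 ⊕ u2


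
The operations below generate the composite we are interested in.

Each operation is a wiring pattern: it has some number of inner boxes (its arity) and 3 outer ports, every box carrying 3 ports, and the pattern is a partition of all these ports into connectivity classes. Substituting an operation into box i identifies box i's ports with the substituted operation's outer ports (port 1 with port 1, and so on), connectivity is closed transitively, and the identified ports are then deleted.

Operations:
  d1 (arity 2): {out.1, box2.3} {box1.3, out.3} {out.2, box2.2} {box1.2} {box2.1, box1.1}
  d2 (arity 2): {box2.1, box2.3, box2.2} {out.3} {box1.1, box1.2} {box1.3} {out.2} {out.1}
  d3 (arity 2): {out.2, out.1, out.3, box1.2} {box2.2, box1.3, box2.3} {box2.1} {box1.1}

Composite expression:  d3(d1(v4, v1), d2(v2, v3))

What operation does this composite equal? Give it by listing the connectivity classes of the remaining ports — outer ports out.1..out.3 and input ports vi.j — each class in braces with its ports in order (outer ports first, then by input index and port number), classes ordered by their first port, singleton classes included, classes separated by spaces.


Connectivity passes through glued d3-boundaries; trace each wire chain.
composing d1 on (v4, v1), with out.j its own outer ports: {out.1, v1.3} {out.2, v1.2} {out.3, v4.3} {v1.1, v4.1} {v4.2}
composing d2 on (v2, v3), with out.j its own outer ports: {out.1} {out.2} {out.3} {v2.1, v2.2} {v2.3} {v3.1, v3.2, v3.3}
composing d3 on (v4, v1, v2, v3), with out.j its own outer ports: {out.1, out.2, out.3, v1.2} {v1.1, v4.1} {v1.3} {v2.1, v2.2} {v2.3} {v3.1, v3.2, v3.3} {v4.2} {v4.3}

{out.1, out.2, out.3, v1.2} {v1.1, v4.1} {v1.3} {v2.1, v2.2} {v2.3} {v3.1, v3.2, v3.3} {v4.2} {v4.3}


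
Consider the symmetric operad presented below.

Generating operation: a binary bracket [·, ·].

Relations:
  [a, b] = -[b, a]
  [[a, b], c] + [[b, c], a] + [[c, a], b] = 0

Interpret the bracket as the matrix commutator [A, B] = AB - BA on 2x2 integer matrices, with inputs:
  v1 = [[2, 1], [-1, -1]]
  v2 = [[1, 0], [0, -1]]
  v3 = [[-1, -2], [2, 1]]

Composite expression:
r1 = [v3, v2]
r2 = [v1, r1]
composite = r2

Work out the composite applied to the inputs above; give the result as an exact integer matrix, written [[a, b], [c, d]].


[[8, 12], [-12, -8]]

[v3, v2] = [[0, 4], [4, 0]]
[v1, [v3, v2]] = [[8, 12], [-12, -8]]


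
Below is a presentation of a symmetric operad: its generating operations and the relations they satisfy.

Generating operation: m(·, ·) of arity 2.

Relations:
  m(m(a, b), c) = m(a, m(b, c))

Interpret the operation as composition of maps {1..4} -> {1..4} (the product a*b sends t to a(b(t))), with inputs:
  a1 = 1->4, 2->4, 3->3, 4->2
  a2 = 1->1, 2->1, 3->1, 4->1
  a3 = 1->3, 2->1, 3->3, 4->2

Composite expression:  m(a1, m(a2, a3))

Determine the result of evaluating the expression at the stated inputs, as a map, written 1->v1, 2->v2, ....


1->4, 2->4, 3->4, 4->4

m(a2, a3) = 1->1, 2->1, 3->1, 4->1
m(a1, m(a2, a3)) = 1->4, 2->4, 3->4, 4->4


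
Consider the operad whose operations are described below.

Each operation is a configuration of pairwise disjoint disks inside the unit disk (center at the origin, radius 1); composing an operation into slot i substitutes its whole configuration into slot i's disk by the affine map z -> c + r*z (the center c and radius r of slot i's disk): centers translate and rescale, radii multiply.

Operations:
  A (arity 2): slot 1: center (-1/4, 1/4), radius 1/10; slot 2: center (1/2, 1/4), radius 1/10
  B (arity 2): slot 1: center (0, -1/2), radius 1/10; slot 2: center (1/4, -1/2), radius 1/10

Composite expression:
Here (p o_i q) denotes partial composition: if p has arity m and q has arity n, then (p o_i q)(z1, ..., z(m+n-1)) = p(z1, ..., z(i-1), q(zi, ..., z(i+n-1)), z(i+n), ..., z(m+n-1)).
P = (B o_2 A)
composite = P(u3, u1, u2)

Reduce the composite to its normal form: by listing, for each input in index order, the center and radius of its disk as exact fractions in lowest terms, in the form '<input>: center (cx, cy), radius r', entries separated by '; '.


Follow each u-input down from B: c' goes to c + r*c', radius to r*r'.
u3 passes through 1 substitution, ending at center (0, -1/2), radius 1/10
u1 passes through 2 substitutions, ending at center (9/40, -19/40), radius 1/100
u2 passes through 2 substitutions, ending at center (3/10, -19/40), radius 1/100

u1: center (9/40, -19/40), radius 1/100; u2: center (3/10, -19/40), radius 1/100; u3: center (0, -1/2), radius 1/10


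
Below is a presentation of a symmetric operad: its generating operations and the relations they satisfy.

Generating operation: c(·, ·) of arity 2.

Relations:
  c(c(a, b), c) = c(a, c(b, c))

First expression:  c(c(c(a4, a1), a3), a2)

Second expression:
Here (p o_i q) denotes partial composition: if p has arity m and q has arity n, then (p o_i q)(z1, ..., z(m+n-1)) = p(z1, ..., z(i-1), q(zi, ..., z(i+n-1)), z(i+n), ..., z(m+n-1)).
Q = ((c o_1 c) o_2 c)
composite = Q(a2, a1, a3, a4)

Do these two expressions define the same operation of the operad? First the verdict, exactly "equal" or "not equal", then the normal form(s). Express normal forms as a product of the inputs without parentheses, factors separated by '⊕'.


not equal: they reduce to a4 ⊕ a1 ⊕ a3 ⊕ a2 and a2 ⊕ a1 ⊕ a3 ⊕ a4

The first expression reduces to a4 ⊕ a1 ⊕ a3 ⊕ a2
The second expression reduces to a2 ⊕ a1 ⊕ a3 ⊕ a4
They disagree, so not equal.


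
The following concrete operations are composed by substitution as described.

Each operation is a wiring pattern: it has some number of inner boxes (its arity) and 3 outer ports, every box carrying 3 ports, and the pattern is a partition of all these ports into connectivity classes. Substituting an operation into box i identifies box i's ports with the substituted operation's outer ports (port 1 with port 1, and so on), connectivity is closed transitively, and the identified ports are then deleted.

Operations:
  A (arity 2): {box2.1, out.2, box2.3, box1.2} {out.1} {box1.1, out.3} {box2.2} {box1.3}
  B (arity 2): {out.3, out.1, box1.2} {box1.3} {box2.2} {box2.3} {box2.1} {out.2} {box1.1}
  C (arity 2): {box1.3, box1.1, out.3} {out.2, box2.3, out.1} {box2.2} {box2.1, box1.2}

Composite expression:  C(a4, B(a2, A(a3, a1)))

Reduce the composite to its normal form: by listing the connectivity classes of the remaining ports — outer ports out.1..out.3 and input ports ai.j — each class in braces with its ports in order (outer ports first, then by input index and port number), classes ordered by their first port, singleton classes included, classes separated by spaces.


Substituting into C glues patterns; closure does the rest.
the subtree at A composes to {out.1} {out.2, a1.1, a1.3, a3.2} {out.3, a3.1} {a1.2} {a3.3} on (a3, a1); out.j = own outer ports
the subtree at B composes to {out.1, out.3, a2.2} {out.2} {a1.1, a1.3, a3.2} {a1.2} {a2.1} {a2.3} {a3.1} {a3.3} on (a2, a3, a1); out.j = own outer ports
the subtree at C composes to {out.1, out.2, a2.2, a4.2} {out.3, a4.1, a4.3} {a1.1, a1.3, a3.2} {a1.2} {a2.1} {a2.3} {a3.1} {a3.3} on (a4, a2, a3, a1); out.j = own outer ports

{out.1, out.2, a2.2, a4.2} {out.3, a4.1, a4.3} {a1.1, a1.3, a3.2} {a1.2} {a2.1} {a2.3} {a3.1} {a3.3}


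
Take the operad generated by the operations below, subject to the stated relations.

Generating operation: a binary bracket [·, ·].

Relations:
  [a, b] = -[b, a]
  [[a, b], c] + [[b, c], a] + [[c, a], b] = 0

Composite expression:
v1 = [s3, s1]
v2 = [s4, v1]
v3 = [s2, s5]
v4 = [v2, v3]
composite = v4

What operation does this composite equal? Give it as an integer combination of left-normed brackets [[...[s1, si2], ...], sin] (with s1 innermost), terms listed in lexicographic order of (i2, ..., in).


Antisymmetry and Jacobi reduce to s1-anchored left-normed brackets.
Composite bracket: [[s4, [s3, s1]], [s2, s5]]
Expanding via [a, b] = ab - ba: 16 signed words (2^4 = 16).
Collect the words opening with s1:
  s1s3s4s2s5 (sign +1) contributes +[[[[s1, s3], s4], s2], s5]
  s1s3s4s5s2 (sign -1) contributes -[[[[s1, s3], s4], s5], s2]

[[[[s1, s3], s4], s2], s5] - [[[[s1, s3], s4], s5], s2]


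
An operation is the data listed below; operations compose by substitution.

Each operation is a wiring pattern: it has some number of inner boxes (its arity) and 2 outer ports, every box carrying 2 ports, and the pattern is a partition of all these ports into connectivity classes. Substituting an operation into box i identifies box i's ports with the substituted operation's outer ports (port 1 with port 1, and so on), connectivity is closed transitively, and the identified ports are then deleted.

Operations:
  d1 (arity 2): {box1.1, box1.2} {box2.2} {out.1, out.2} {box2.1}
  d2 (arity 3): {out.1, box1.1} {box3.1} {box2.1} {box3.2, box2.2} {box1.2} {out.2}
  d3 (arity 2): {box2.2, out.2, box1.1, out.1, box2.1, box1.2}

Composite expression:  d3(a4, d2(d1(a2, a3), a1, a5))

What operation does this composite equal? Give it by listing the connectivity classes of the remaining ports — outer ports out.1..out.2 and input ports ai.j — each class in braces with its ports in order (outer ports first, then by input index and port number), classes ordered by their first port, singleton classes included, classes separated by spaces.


{out.1, out.2, a4.1, a4.2} {a1.1} {a1.2, a5.2} {a2.1, a2.2} {a3.1} {a3.2} {a5.1}

Two ports join when wires chain via d3-identified ports.
stage d1: inputs (a2, a3), connectivity {out.1, out.2} {a2.1, a2.2} {a3.1} {a3.2}, out.j its boundary
stage d2: inputs (a2, a3, a1, a5), connectivity {out.1} {out.2} {a1.1} {a1.2, a5.2} {a2.1, a2.2} {a3.1} {a3.2} {a5.1}, out.j its boundary
stage d3: inputs (a4, a2, a3, a1, a5), connectivity {out.1, out.2, a4.1, a4.2} {a1.1} {a1.2, a5.2} {a2.1, a2.2} {a3.1} {a3.2} {a5.1}, out.j its boundary


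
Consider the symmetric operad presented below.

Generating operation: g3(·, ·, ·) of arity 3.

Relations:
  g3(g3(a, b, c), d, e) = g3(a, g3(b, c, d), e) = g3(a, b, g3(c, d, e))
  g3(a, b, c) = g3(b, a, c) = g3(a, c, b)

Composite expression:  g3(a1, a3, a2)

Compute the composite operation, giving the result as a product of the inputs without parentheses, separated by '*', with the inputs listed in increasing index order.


Any arrangement under g3 is one operation, so sort the a-inputs.
g3(a1, a3, a2) unparenthesizes to a1 * a3 * a2
commutativity sorts the factors: a1 * a2 * a3

a1 * a2 * a3


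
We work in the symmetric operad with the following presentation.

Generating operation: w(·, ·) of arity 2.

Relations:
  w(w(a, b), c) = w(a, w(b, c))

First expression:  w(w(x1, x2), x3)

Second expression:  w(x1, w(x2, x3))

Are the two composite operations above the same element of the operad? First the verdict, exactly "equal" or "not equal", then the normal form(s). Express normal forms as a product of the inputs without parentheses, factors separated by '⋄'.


equal — both sides give x1 ⋄ x2 ⋄ x3

The first expression, normalized: x1 ⋄ x2 ⋄ x3
The second expression, normalized: x1 ⋄ x2 ⋄ x3
Both agree, so they are equal.


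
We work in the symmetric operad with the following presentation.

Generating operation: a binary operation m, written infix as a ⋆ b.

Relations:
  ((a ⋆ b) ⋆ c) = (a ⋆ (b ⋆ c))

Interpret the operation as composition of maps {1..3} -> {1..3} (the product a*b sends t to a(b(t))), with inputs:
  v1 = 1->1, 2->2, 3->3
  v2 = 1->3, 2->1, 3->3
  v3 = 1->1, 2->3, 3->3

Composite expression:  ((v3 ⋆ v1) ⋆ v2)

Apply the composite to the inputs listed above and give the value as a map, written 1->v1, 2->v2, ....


(v3 ⋆ v1) = 1->1, 2->3, 3->3
((v3 ⋆ v1) ⋆ v2) = 1->3, 2->1, 3->3

1->3, 2->1, 3->3


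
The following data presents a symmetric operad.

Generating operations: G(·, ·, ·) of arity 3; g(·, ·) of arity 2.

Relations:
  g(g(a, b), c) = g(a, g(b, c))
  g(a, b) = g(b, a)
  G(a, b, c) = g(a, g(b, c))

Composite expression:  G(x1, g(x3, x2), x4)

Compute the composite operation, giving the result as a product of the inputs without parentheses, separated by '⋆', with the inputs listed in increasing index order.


x1 ⋆ x2 ⋆ x3 ⋆ x4


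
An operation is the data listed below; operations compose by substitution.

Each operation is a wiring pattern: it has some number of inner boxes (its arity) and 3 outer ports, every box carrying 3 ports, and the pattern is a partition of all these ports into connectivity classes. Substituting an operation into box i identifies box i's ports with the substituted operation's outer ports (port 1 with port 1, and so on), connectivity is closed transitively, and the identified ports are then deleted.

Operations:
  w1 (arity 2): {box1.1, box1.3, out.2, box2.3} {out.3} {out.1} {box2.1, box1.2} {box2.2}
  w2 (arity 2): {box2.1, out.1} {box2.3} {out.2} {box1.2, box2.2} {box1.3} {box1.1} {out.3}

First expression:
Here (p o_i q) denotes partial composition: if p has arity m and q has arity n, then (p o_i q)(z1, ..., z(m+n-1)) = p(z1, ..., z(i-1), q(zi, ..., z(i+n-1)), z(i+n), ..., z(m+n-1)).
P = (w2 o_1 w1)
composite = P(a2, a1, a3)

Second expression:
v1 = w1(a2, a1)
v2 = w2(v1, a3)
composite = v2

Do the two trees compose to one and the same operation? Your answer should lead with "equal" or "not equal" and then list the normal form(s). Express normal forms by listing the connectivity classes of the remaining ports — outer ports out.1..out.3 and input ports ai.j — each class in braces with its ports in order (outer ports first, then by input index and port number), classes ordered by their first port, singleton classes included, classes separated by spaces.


Reducing the first expression gives {out.1, a3.1} {out.2} {out.3} {a1.1, a2.2} {a1.2} {a1.3, a2.1, a2.3, a3.2} {a3.3}
Reducing the second expression gives {out.1, a3.1} {out.2} {out.3} {a1.1, a2.2} {a1.2} {a1.3, a2.1, a2.3, a3.2} {a3.3}
Identical normal forms: equal.

equal: each reduces to {out.1, a3.1} {out.2} {out.3} {a1.1, a2.2} {a1.2} {a1.3, a2.1, a2.3, a3.2} {a3.3}


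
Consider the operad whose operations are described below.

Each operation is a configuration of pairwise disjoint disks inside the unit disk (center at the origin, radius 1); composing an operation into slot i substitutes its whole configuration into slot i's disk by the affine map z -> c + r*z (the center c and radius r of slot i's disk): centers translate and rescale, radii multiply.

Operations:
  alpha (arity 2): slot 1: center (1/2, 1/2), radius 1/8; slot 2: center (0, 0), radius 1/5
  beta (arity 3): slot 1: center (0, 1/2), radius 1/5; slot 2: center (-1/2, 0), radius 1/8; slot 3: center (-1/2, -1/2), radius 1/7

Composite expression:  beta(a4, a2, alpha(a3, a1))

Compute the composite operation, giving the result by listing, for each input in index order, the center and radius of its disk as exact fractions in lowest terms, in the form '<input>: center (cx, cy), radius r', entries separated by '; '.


Each a-disk chains the slot maps above it in beta; radii multiply.
tracing a4 down its 1-map path: center (0, 1/2), radius 1/5
tracing a2 down its 1-map path: center (-1/2, 0), radius 1/8
tracing a3 down its 2-map path: center (-3/7, -3/7), radius 1/56
tracing a1 down its 2-map path: center (-1/2, -1/2), radius 1/35

a1: center (-1/2, -1/2), radius 1/35; a2: center (-1/2, 0), radius 1/8; a3: center (-3/7, -3/7), radius 1/56; a4: center (0, 1/2), radius 1/5


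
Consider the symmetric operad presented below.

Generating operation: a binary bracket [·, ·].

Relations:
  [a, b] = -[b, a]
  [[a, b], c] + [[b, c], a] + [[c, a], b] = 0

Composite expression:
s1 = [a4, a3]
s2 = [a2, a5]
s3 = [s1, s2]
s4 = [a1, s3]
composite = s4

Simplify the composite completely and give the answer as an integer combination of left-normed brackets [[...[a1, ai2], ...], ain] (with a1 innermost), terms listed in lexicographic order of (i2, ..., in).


[[[[a1, a2], a5], a3], a4] - [[[[a1, a2], a5], a4], a3] - [[[[a1, a3], a4], a2], a5] + [[[[a1, a3], a4], a5], a2] + [[[[a1, a4], a3], a2], a5] - [[[[a1, a4], a3], a5], a2] - [[[[a1, a5], a2], a3], a4] + [[[[a1, a5], a2], a4], a3]

Skip Jacobi rewriting: expand, keep a1-initial words, read off terms.
Composite bracket: [a1, [[a4, a3], [a2, a5]]]
Full expansion: 16 signed words from ab - ba (2^4 = 16).
Only words starting with a1 matter:
  a1a2a5a3a4 (sign +1) contributes +[[[[a1, a2], a5], a3], a4]
  a1a2a5a4a3 (sign -1) contributes -[[[[a1, a2], a5], a4], a3]
  a1a3a4a2a5 (sign -1) contributes -[[[[a1, a3], a4], a2], a5]
  a1a3a4a5a2 (sign +1) contributes +[[[[a1, a3], a4], a5], a2]
  a1a4a3a2a5 (sign +1) contributes +[[[[a1, a4], a3], a2], a5]
  a1a4a3a5a2 (sign -1) contributes -[[[[a1, a4], a3], a5], a2]
  a1a5a2a3a4 (sign -1) contributes -[[[[a1, a5], a2], a3], a4]
  a1a5a2a4a3 (sign +1) contributes +[[[[a1, a5], a2], a4], a3]
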